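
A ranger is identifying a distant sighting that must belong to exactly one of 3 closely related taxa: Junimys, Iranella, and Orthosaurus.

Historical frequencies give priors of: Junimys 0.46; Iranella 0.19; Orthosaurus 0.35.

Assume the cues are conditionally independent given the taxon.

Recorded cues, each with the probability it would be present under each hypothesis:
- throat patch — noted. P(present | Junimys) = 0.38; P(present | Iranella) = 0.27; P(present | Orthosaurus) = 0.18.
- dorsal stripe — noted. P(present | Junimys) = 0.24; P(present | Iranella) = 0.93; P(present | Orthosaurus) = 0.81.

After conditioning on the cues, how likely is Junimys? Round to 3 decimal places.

0.298

By Bayes' rule with conditional independence, the unnormalized weight for each hypothesis is prior × ∏ likelihoods:
  Junimys: 0.46 × 0.38 × 0.24 = 0.041952
  Iranella: 0.19 × 0.27 × 0.93 = 0.047709
  Orthosaurus: 0.35 × 0.18 × 0.81 = 0.05103
Normalizing constant Z = 0.041952 + 0.047709 + 0.05103 = 0.14069.
P(Junimys | evidence) = 0.041952 / 0.14069 ≈ 0.298.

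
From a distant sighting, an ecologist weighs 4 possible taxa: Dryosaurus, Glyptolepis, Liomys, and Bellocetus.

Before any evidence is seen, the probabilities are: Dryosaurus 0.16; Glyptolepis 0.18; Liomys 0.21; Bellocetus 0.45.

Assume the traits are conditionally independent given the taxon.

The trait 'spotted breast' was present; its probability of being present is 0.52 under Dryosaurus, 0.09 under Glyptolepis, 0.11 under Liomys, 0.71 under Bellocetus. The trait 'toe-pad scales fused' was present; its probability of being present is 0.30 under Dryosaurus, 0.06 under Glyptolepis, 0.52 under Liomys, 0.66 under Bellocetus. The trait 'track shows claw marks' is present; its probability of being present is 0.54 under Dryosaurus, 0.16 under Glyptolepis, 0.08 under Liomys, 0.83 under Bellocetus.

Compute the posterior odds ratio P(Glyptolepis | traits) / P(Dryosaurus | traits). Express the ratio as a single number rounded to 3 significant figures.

The normalizing constant cancels in an odds ratio, so compute prior × likelihood for the two hypotheses only:
  Glyptolepis: 0.18 × 0.09 × 0.06 × 0.16 = 0.00015552
  Dryosaurus: 0.16 × 0.52 × 0.30 × 0.54 = 0.013478
Odds(Glyptolepis : Dryosaurus) = 0.00015552 / 0.013478 ≈ 0.0115.

0.0115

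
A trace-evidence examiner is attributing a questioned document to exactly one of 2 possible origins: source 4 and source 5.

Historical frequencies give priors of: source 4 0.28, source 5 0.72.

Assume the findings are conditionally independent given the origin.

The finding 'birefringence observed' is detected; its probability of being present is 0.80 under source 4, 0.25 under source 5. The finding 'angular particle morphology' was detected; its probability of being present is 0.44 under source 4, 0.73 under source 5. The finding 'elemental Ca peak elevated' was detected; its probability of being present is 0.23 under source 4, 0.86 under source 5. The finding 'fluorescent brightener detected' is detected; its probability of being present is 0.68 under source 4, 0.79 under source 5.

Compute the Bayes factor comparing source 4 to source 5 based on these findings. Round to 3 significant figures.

Joint likelihood of the evidence pattern under each hypothesis:
  source 4: 0.80 × 0.44 × 0.23 × 0.68 = 0.055053
  source 5: 0.25 × 0.73 × 0.86 × 0.79 = 0.12399
Bayes factor = 0.055053 / 0.12399 ≈ 0.444

0.444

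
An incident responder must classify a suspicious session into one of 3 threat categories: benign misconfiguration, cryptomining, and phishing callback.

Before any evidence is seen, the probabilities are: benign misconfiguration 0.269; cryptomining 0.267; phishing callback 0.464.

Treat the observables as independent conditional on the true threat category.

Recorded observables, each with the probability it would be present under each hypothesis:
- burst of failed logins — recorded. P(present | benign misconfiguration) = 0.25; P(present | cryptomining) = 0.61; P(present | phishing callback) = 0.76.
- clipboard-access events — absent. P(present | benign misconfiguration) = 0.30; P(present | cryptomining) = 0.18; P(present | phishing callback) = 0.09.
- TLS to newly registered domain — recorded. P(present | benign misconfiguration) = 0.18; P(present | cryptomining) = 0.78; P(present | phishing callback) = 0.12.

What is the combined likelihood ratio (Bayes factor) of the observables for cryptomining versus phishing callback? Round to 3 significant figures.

4.70

Joint likelihood of the observable pattern under each hypothesis (using 1 − P(present | H) for each absent observable):
  cryptomining: 0.61 × (1 − 0.18) × 0.78 = 0.39016
  phishing callback: 0.76 × (1 − 0.09) × 0.12 = 0.082992
Bayes factor = 0.39016 / 0.082992 ≈ 4.70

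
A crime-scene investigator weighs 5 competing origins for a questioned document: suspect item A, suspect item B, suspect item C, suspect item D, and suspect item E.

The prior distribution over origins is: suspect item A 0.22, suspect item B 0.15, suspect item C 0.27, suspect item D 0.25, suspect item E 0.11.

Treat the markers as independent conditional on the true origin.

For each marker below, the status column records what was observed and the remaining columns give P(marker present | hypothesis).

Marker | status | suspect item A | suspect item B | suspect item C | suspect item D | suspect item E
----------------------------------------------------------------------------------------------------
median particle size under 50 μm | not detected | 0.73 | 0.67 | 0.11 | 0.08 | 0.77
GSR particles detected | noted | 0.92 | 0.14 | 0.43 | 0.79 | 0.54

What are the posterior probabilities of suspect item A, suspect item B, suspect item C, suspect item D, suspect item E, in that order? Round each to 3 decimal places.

By Bayes' rule with conditional independence, the unnormalized weight for each hypothesis is prior × ∏ likelihoods (using 1 − P(present | H) for each absent marker):
  suspect item A: 0.22 × (1 − 0.73) × 0.92 = 0.054648
  suspect item B: 0.15 × (1 − 0.67) × 0.14 = 0.00693
  suspect item C: 0.27 × (1 − 0.11) × 0.43 = 0.10333
  suspect item D: 0.25 × (1 − 0.08) × 0.79 = 0.1817
  suspect item E: 0.11 × (1 − 0.77) × 0.54 = 0.013662
Marginal likelihood of the evidence = 0.36027.
P(suspect item A | evidence) = 0.054648 / 0.36027 ≈ 0.152
P(suspect item B | evidence) = 0.00693 / 0.36027 ≈ 0.019
P(suspect item C | evidence) = 0.10333 / 0.36027 ≈ 0.287
P(suspect item D | evidence) = 0.1817 / 0.36027 ≈ 0.504
P(suspect item E | evidence) = 0.013662 / 0.36027 ≈ 0.038

0.152, 0.019, 0.287, 0.504, 0.038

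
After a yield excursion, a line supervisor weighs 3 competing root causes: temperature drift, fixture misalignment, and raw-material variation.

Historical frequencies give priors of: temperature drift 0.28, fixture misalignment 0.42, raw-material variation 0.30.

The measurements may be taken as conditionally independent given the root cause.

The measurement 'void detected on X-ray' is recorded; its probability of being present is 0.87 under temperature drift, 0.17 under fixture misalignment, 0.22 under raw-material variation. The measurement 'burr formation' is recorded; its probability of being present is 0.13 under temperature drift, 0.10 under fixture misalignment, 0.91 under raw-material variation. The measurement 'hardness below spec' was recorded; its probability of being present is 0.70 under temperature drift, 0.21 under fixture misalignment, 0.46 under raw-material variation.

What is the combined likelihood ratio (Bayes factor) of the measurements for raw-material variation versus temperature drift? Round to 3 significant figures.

1.16

Joint likelihood of the measurement pattern under each hypothesis:
  raw-material variation: 0.22 × 0.91 × 0.46 = 0.092092
  temperature drift: 0.87 × 0.13 × 0.70 = 0.07917
Bayes factor = 0.092092 / 0.07917 ≈ 1.16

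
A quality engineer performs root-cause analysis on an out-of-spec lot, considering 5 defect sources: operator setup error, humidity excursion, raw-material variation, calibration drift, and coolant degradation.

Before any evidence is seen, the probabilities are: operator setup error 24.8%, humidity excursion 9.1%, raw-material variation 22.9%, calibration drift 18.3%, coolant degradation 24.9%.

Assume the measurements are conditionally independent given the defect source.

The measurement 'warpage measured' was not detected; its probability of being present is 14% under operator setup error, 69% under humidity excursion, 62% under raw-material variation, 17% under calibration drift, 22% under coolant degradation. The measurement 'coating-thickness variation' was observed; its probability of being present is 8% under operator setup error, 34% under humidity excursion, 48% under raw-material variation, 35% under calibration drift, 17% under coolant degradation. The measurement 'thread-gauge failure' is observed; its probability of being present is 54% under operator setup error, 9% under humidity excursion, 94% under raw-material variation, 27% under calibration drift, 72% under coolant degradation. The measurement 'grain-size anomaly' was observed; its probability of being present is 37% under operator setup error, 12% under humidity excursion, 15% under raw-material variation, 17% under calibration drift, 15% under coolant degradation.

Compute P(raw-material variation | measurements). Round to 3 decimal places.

0.382

Multiply each prior by the joint likelihood of the measurement pattern (using 1 − P(present | H) for each absent measurement):
  operator setup error: 0.248 × (1 − 0.14) × 0.08 × 0.54 × 0.37 = 0.0034091
  humidity excursion: 0.091 × (1 − 0.69) × 0.34 × 0.09 × 0.12 = 0.00010359
  raw-material variation: 0.229 × (1 − 0.62) × 0.48 × 0.94 × 0.15 = 0.0058895
  calibration drift: 0.183 × (1 − 0.17) × 0.35 × 0.27 × 0.17 = 0.0024401
  coolant degradation: 0.249 × (1 − 0.22) × 0.17 × 0.72 × 0.15 = 0.0035659
The unnormalized weights sum to 0.015408.
P(raw-material variation | evidence) = 0.0058895 / 0.015408 ≈ 0.382.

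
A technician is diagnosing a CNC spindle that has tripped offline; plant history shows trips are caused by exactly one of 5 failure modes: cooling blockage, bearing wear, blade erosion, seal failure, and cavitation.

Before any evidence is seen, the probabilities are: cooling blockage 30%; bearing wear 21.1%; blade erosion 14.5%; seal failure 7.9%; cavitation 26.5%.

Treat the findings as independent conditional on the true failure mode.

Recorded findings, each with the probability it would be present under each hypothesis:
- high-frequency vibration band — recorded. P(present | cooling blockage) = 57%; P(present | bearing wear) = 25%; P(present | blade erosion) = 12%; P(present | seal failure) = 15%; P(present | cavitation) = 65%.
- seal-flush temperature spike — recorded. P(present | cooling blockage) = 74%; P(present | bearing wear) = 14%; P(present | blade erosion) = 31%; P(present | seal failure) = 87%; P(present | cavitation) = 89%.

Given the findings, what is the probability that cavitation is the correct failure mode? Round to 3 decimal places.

By Bayes' rule with conditional independence, the unnormalized weight for each hypothesis is prior × ∏ likelihoods:
  cooling blockage: 0.300 × 0.57 × 0.74 = 0.12654
  bearing wear: 0.211 × 0.25 × 0.14 = 0.007385
  blade erosion: 0.145 × 0.12 × 0.31 = 0.005394
  seal failure: 0.079 × 0.15 × 0.87 = 0.010309
  cavitation: 0.265 × 0.65 × 0.89 = 0.1533
The unnormalized weights sum to 0.30293.
P(cavitation | evidence) = 0.1533 / 0.30293 ≈ 0.506.

0.506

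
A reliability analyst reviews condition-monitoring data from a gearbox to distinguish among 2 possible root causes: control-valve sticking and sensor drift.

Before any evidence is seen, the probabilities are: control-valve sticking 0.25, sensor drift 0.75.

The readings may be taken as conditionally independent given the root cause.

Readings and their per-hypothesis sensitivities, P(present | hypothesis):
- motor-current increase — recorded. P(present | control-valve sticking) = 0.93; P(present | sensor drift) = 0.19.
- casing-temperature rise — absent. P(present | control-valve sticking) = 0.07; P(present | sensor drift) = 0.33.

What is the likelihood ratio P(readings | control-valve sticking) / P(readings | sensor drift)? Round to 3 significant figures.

Take the product of per-reading likelihoods under each hypothesis (using 1 − P(present | H) for each absent reading), then divide.
  control-valve sticking: 0.93 × (1 − 0.07) = 0.8649
  sensor drift: 0.19 × (1 − 0.33) = 0.1273
Bayes factor = 0.8649 / 0.1273 ≈ 6.79

6.79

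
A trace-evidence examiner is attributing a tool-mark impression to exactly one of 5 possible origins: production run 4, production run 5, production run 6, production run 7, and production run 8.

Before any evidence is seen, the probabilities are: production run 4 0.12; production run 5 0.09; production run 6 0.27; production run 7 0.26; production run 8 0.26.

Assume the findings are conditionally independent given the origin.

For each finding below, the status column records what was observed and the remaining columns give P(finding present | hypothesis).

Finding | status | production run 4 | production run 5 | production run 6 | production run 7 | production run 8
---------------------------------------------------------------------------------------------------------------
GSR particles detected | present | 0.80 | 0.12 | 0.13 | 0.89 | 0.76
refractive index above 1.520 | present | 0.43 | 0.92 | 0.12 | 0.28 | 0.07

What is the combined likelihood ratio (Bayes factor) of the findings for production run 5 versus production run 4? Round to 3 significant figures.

0.321

The Bayes factor is the ratio of the joint likelihoods of the evidence pattern under the two hypotheses.
  production run 5: 0.12 × 0.92 = 0.1104
  production run 4: 0.80 × 0.43 = 0.344
Bayes factor = 0.1104 / 0.344 ≈ 0.321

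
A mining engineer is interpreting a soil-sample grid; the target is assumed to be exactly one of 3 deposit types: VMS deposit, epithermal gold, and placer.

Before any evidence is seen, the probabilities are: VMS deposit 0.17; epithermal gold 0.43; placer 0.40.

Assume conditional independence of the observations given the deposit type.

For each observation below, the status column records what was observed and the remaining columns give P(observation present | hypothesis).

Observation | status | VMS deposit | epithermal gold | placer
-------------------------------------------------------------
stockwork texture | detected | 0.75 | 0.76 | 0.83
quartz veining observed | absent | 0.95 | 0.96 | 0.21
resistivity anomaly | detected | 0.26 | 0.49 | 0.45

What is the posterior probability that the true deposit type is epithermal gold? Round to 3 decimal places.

By Bayes' rule with conditional independence, the unnormalized weight for each hypothesis is prior × ∏ likelihoods (using 1 − P(present | H) for each absent observation):
  VMS deposit: 0.17 × 0.75 × (1 − 0.95) × 0.26 = 0.0016575
  epithermal gold: 0.43 × 0.76 × (1 − 0.96) × 0.49 = 0.0064053
  placer: 0.40 × 0.83 × (1 − 0.21) × 0.45 = 0.11803
Marginal likelihood of the evidence = 0.12609.
P(epithermal gold | evidence) = 0.0064053 / 0.12609 ≈ 0.051.

0.051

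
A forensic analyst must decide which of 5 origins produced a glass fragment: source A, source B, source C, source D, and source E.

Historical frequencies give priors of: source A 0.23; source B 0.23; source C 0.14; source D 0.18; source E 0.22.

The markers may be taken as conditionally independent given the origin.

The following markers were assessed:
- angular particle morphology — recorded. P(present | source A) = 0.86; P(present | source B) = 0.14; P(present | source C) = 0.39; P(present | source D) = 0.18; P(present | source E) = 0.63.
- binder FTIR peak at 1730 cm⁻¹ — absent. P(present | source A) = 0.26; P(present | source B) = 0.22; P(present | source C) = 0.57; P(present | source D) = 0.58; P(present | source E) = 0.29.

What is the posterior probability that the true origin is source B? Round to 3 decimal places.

For each hypothesis, the unnormalized posterior weight is prior × product of the marker likelihoods (using 1 − P(present | H) for each absent marker):
  source A: 0.23 × 0.86 × (1 − 0.26) = 0.14637
  source B: 0.23 × 0.14 × (1 − 0.22) = 0.025116
  source C: 0.14 × 0.39 × (1 − 0.57) = 0.023478
  source D: 0.18 × 0.18 × (1 − 0.58) = 0.013608
  source E: 0.22 × 0.63 × (1 − 0.29) = 0.098406
Normalizing constant Z = 0.14637 + 0.025116 + 0.023478 + 0.013608 + 0.098406 = 0.30698.
P(source B | evidence) = 0.025116 / 0.30698 ≈ 0.082.

0.082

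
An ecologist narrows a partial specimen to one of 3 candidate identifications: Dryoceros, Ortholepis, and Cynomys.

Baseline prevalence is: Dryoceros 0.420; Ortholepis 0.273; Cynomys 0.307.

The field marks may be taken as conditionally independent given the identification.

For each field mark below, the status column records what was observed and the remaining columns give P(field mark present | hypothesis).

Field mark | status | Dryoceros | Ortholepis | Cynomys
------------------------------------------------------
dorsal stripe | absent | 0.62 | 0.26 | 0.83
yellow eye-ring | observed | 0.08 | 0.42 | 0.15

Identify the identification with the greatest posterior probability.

Multiply each prior by the joint likelihood of the field mark pattern (using 1 − P(present | H) for each absent field mark):
  Dryoceros: 0.420 × (1 − 0.62) × 0.08 = 0.012768
  Ortholepis: 0.273 × (1 − 0.26) × 0.42 = 0.084848
  Cynomys: 0.307 × (1 − 0.83) × 0.15 = 0.0078285
The unnormalized weights sum to 0.10544.
P(Dryoceros | evidence) ≈ 0.012768 / 0.10544 ≈ 0.121
P(Ortholepis | evidence) ≈ 0.084848 / 0.10544 ≈ 0.805
P(Cynomys | evidence) ≈ 0.0078285 / 0.10544 ≈ 0.074
The largest is 0.805, so Ortholepis is most probable.

Ortholepis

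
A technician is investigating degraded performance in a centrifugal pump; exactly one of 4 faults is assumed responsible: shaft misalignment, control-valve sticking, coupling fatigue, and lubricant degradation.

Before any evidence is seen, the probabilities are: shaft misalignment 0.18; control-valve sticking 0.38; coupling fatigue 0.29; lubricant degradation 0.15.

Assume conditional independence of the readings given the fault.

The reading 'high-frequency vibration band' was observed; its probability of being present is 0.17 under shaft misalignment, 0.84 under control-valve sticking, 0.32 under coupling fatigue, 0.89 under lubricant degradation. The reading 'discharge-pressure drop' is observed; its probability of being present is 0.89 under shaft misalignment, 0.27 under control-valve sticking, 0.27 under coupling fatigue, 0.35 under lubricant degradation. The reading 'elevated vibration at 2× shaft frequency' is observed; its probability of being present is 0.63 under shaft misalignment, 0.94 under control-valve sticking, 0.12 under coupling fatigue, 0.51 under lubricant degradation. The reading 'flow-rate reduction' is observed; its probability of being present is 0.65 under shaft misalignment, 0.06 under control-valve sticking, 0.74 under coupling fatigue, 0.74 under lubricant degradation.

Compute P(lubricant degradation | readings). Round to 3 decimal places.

0.492

For each hypothesis, the unnormalized posterior weight is prior × product of the reading likelihoods:
  shaft misalignment: 0.18 × 0.17 × 0.89 × 0.63 × 0.65 = 0.011152
  control-valve sticking: 0.38 × 0.84 × 0.27 × 0.94 × 0.06 = 0.0048608
  coupling fatigue: 0.29 × 0.32 × 0.27 × 0.12 × 0.74 = 0.002225
  lubricant degradation: 0.15 × 0.89 × 0.35 × 0.51 × 0.74 = 0.017634
Marginal likelihood of the evidence = 0.035872.
P(lubricant degradation | evidence) = 0.017634 / 0.035872 ≈ 0.492.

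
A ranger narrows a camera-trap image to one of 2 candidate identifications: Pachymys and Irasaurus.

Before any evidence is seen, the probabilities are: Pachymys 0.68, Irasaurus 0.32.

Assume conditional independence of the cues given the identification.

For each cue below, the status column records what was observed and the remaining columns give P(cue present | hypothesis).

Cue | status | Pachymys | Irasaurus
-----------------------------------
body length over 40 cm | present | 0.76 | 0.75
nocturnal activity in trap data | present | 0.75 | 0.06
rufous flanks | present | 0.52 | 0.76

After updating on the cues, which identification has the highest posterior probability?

Pachymys

By Bayes' rule with conditional independence, the unnormalized weight for each hypothesis is prior × ∏ likelihoods:
  Pachymys: 0.68 × 0.76 × 0.75 × 0.52 = 0.20155
  Irasaurus: 0.32 × 0.75 × 0.06 × 0.76 = 0.010944
Marginal likelihood of the evidence = 0.2125.
P(Pachymys | evidence) ≈ 0.20155 / 0.2125 ≈ 0.948
P(Irasaurus | evidence) ≈ 0.010944 / 0.2125 ≈ 0.052
The largest is 0.948, so Pachymys is most probable.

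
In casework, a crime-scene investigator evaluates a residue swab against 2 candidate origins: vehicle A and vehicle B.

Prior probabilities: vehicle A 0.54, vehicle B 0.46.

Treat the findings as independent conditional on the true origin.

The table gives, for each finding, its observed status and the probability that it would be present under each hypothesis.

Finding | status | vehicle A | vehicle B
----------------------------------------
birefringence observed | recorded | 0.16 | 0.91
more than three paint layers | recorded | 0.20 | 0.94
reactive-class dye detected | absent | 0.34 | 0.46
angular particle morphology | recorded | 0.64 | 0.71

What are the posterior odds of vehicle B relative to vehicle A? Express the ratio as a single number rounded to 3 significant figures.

20.7

The normalizing constant cancels in an odds ratio, so compute prior × likelihood for the two hypotheses only (using 1 − P(present | H) for each absent finding):
  vehicle B: 0.46 × 0.91 × 0.94 × (1 − 0.46) × 0.71 = 0.15086
  vehicle A: 0.54 × 0.16 × 0.20 × (1 − 0.34) × 0.64 = 0.0072991
Posterior odds = 0.15086 / 0.0072991 ≈ 20.7.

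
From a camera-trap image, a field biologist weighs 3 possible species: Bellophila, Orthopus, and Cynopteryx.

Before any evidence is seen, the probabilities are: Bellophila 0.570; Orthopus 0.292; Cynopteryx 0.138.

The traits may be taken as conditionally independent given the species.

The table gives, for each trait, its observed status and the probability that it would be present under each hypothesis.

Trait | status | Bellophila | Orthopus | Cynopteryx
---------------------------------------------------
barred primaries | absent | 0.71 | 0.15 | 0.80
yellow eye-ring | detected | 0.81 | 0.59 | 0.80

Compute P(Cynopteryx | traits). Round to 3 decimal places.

By Bayes' rule with conditional independence, the unnormalized weight for each hypothesis is prior × ∏ likelihoods (using 1 − P(present | H) for each absent trait):
  Bellophila: 0.570 × (1 − 0.71) × 0.81 = 0.13389
  Orthopus: 0.292 × (1 − 0.15) × 0.59 = 0.14644
  Cynopteryx: 0.138 × (1 − 0.80) × 0.80 = 0.02208
Normalizing constant Z = 0.13389 + 0.14644 + 0.02208 = 0.30241.
P(Cynopteryx | evidence) = 0.02208 / 0.30241 ≈ 0.073.

0.073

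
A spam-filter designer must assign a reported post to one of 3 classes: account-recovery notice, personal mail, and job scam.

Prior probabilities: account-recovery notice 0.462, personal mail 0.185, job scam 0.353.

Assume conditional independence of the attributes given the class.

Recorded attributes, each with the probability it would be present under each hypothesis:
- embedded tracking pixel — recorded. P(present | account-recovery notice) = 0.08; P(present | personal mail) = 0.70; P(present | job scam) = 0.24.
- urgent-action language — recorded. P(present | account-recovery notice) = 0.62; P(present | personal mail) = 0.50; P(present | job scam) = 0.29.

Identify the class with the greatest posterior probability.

Multiply each prior by the joint likelihood of the attribute pattern:
  account-recovery notice: 0.462 × 0.08 × 0.62 = 0.022915
  personal mail: 0.185 × 0.70 × 0.50 = 0.06475
  job scam: 0.353 × 0.24 × 0.29 = 0.024569
The unnormalized weights sum to 0.11223.
P(account-recovery notice | evidence) ≈ 0.022915 / 0.11223 ≈ 0.204
P(personal mail | evidence) ≈ 0.06475 / 0.11223 ≈ 0.577
P(job scam | evidence) ≈ 0.024569 / 0.11223 ≈ 0.219
The largest is 0.577, so personal mail is most probable.

personal mail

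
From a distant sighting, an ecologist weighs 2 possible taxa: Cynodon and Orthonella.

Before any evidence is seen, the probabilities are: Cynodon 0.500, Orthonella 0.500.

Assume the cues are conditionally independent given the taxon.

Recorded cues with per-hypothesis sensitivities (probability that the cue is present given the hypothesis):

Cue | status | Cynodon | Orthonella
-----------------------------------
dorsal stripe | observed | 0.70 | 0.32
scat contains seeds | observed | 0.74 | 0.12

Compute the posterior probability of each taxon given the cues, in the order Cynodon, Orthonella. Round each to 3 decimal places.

0.931, 0.069

Multiply each prior by the joint likelihood of the cue pattern:
  Cynodon: 0.500 × 0.70 × 0.74 = 0.259
  Orthonella: 0.500 × 0.32 × 0.12 = 0.0192
Marginal likelihood of the evidence = 0.2782.
P(Cynodon | evidence) = 0.259 / 0.2782 ≈ 0.931
P(Orthonella | evidence) = 0.0192 / 0.2782 ≈ 0.069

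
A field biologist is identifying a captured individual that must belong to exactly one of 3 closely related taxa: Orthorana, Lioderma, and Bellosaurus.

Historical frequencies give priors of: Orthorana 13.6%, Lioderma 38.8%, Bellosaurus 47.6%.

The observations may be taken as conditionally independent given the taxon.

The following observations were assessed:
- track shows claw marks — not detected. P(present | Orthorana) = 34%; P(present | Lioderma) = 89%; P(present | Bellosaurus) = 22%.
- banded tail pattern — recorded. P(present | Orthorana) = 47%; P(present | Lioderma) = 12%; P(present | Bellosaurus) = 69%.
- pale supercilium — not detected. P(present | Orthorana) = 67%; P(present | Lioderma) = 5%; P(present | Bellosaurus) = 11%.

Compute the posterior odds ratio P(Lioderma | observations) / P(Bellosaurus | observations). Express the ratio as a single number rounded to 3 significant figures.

0.0213

The normalizing constant cancels in an odds ratio, so compute prior × likelihood for the two hypotheses only (using 1 − P(present | H) for each absent observation):
  Lioderma: 0.388 × (1 − 0.89) × 0.12 × (1 − 0.05) = 0.0048655
  Bellosaurus: 0.476 × (1 − 0.22) × 0.69 × (1 − 0.11) = 0.228
Odds(Lioderma : Bellosaurus) = 0.0048655 / 0.228 ≈ 0.0213.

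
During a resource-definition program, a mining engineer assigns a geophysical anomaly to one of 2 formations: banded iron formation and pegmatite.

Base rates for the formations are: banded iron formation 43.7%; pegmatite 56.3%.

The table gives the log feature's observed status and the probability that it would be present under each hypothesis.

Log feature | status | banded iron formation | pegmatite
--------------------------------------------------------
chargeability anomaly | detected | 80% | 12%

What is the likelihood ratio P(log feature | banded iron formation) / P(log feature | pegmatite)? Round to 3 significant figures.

6.67

Likelihood of this log feature under each hypothesis:
  banded iron formation: 0.8
  pegmatite: 0.12
Bayes factor = 0.8 / 0.12 ≈ 6.67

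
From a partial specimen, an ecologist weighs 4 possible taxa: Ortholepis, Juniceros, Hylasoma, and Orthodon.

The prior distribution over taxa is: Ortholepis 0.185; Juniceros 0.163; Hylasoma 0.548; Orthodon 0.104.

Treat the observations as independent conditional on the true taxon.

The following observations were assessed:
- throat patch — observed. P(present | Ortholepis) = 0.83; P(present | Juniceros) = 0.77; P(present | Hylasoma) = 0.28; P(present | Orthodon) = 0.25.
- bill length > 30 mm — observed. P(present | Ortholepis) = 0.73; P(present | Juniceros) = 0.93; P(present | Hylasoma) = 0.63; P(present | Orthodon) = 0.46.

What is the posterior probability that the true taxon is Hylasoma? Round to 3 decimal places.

For each hypothesis, the unnormalized posterior weight is prior × product of the observation likelihoods:
  Ortholepis: 0.185 × 0.83 × 0.73 = 0.11209
  Juniceros: 0.163 × 0.77 × 0.93 = 0.11672
  Hylasoma: 0.548 × 0.28 × 0.63 = 0.096667
  Orthodon: 0.104 × 0.25 × 0.46 = 0.01196
Normalizing constant Z = 0.11209 + 0.11672 + 0.096667 + 0.01196 = 0.33744.
P(Hylasoma | evidence) = 0.096667 / 0.33744 ≈ 0.286.

0.286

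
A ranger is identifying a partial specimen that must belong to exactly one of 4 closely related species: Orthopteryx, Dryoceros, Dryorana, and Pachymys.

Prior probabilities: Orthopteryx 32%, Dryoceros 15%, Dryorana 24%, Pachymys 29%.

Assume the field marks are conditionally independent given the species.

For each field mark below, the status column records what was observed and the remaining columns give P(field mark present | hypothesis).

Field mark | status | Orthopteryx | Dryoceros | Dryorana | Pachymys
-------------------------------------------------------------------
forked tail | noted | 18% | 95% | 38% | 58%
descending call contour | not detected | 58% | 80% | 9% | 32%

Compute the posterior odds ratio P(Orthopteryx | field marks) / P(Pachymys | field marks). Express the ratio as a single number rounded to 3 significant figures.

0.212

Unnormalized posterior weight (prior times the field mark likelihoods) for each of the two hypotheses (using 1 − P(present | H) for each absent field mark):
  Orthopteryx: 0.32 × 0.18 × (1 − 0.58) = 0.024192
  Pachymys: 0.29 × 0.58 × (1 − 0.32) = 0.11438
Odds(Orthopteryx : Pachymys) = 0.024192 / 0.11438 ≈ 0.212.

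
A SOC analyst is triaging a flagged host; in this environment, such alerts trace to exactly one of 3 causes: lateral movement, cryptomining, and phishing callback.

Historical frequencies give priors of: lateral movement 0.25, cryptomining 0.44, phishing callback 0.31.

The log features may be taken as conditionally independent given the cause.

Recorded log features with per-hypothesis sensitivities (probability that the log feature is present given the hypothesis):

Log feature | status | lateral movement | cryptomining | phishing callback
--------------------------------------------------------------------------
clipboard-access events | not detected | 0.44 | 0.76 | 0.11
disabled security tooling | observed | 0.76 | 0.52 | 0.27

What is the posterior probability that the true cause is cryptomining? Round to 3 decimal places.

By Bayes' rule with conditional independence, the unnormalized weight for each hypothesis is prior × ∏ likelihoods (using 1 − P(present | H) for each absent log feature):
  lateral movement: 0.25 × (1 − 0.44) × 0.76 = 0.1064
  cryptomining: 0.44 × (1 − 0.76) × 0.52 = 0.054912
  phishing callback: 0.31 × (1 − 0.11) × 0.27 = 0.074493
Marginal likelihood of the evidence = 0.23581.
P(cryptomining | evidence) = 0.054912 / 0.23581 ≈ 0.233.

0.233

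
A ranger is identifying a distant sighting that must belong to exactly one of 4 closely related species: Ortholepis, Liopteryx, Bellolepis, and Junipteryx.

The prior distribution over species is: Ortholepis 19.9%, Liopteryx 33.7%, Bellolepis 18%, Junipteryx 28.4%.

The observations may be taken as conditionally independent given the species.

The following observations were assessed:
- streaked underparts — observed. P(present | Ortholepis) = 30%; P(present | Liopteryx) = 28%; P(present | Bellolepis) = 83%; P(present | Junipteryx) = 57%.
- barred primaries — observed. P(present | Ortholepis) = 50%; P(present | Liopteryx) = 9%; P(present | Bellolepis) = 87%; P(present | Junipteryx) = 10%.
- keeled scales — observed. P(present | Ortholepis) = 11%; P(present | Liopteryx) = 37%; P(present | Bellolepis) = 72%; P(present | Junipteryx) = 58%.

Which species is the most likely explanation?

By Bayes' rule with conditional independence, the unnormalized weight for each hypothesis is prior × ∏ likelihoods:
  Ortholepis: 0.199 × 0.30 × 0.50 × 0.11 = 0.0032835
  Liopteryx: 0.337 × 0.28 × 0.09 × 0.37 = 0.0031422
  Bellolepis: 0.180 × 0.83 × 0.87 × 0.72 = 0.093584
  Junipteryx: 0.284 × 0.57 × 0.10 × 0.58 = 0.009389
Marginal likelihood of the evidence = 0.1094.
P(Ortholepis | evidence) ≈ 0.0032835 / 0.1094 ≈ 0.030
P(Liopteryx | evidence) ≈ 0.0031422 / 0.1094 ≈ 0.029
P(Bellolepis | evidence) ≈ 0.093584 / 0.1094 ≈ 0.855
P(Junipteryx | evidence) ≈ 0.009389 / 0.1094 ≈ 0.086
The largest is 0.855, so Bellolepis is most probable.

Bellolepis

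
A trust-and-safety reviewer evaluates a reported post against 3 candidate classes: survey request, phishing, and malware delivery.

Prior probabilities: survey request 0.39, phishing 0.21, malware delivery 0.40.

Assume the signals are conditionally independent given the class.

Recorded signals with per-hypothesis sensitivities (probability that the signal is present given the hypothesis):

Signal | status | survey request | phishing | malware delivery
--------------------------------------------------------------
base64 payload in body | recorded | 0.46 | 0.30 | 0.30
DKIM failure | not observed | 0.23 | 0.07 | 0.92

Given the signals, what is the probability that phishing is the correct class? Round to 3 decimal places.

0.284

By Bayes' rule with conditional independence, the unnormalized weight for each hypothesis is prior × ∏ likelihoods (using 1 − P(present | H) for each absent signal):
  survey request: 0.39 × 0.46 × (1 − 0.23) = 0.13814
  phishing: 0.21 × 0.30 × (1 − 0.07) = 0.05859
  malware delivery: 0.40 × 0.30 × (1 − 0.92) = 0.0096
Marginal likelihood of the evidence = 0.20633.
P(phishing | evidence) = 0.05859 / 0.20633 ≈ 0.284.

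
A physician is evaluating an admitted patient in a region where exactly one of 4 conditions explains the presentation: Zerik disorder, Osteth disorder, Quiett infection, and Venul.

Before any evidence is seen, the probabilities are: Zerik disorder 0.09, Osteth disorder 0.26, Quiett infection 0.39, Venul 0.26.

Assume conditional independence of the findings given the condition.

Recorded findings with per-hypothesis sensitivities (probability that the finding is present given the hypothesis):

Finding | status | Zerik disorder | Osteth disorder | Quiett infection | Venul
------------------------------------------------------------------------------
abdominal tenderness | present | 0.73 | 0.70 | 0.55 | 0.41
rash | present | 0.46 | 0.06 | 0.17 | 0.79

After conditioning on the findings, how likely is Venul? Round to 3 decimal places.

0.520

By Bayes' rule with conditional independence, the unnormalized weight for each hypothesis is prior × ∏ likelihoods:
  Zerik disorder: 0.09 × 0.73 × 0.46 = 0.030222
  Osteth disorder: 0.26 × 0.70 × 0.06 = 0.01092
  Quiett infection: 0.39 × 0.55 × 0.17 = 0.036465
  Venul: 0.26 × 0.41 × 0.79 = 0.084214
The unnormalized weights sum to 0.16182.
P(Venul | evidence) = 0.084214 / 0.16182 ≈ 0.520.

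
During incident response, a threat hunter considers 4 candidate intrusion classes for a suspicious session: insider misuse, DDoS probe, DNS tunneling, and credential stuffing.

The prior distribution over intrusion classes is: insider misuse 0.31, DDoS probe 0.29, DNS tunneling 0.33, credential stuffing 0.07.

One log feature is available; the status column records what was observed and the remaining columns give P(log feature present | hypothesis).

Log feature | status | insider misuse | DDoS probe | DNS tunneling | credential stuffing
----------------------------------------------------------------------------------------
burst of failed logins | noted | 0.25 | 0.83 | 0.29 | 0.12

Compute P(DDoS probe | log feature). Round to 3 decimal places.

By Bayes' rule, the unnormalized weight for each hypothesis is prior × likelihood:
  insider misuse: 0.31 × 0.25 = 0.0775
  DDoS probe: 0.29 × 0.83 = 0.2407
  DNS tunneling: 0.33 × 0.29 = 0.0957
  credential stuffing: 0.07 × 0.12 = 0.0084
Normalizing constant Z = 0.0775 + 0.2407 + 0.0957 + 0.0084 = 0.4223.
P(DDoS probe | evidence) = 0.2407 / 0.4223 ≈ 0.570.

0.570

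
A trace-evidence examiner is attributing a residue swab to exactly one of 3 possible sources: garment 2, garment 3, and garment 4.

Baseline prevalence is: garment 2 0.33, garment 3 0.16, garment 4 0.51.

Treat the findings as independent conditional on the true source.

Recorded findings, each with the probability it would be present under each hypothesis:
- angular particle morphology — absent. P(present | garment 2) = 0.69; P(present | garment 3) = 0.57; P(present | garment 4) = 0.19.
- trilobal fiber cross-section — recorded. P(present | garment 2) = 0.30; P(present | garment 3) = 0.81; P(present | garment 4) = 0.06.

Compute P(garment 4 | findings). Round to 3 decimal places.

0.223

By Bayes' rule with conditional independence, the unnormalized weight for each hypothesis is prior × ∏ likelihoods (using 1 − P(present | H) for each absent finding):
  garment 2: 0.33 × (1 − 0.69) × 0.30 = 0.03069
  garment 3: 0.16 × (1 − 0.57) × 0.81 = 0.055728
  garment 4: 0.51 × (1 − 0.19) × 0.06 = 0.024786
Normalizing constant Z = 0.03069 + 0.055728 + 0.024786 = 0.1112.
P(garment 4 | evidence) = 0.024786 / 0.1112 ≈ 0.223.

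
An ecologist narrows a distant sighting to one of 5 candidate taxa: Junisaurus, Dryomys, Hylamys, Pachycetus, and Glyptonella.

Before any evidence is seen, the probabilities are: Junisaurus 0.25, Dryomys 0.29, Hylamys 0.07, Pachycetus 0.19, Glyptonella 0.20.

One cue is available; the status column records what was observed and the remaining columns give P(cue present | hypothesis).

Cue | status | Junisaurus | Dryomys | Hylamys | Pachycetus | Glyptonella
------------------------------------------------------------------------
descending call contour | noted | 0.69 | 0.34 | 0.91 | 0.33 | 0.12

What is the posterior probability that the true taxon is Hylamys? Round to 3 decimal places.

0.151

By Bayes' rule, the unnormalized weight for each hypothesis is prior × likelihood:
  Junisaurus: 0.25 × 0.69 = 0.1725
  Dryomys: 0.29 × 0.34 = 0.0986
  Hylamys: 0.07 × 0.91 = 0.0637
  Pachycetus: 0.19 × 0.33 = 0.0627
  Glyptonella: 0.20 × 0.12 = 0.024
Marginal likelihood of the evidence = 0.4215.
P(Hylamys | evidence) = 0.0637 / 0.4215 ≈ 0.151.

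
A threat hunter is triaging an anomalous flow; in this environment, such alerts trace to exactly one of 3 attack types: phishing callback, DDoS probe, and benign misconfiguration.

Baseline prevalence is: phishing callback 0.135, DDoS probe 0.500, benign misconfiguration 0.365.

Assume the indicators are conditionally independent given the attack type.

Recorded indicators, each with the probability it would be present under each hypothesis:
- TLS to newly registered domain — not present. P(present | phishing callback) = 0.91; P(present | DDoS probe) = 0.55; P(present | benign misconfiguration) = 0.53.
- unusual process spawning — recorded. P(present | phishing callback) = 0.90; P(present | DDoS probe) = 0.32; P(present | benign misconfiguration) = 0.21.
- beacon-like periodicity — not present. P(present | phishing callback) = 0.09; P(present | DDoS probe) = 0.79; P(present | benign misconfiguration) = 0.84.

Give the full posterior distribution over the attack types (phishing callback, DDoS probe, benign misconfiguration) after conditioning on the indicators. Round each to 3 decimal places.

By Bayes' rule with conditional independence, the unnormalized weight for each hypothesis is prior × ∏ likelihoods (using 1 − P(present | H) for each absent indicator):
  phishing callback: 0.135 × (1 − 0.91) × 0.90 × (1 − 0.09) = 0.0099508
  DDoS probe: 0.500 × (1 − 0.55) × 0.32 × (1 − 0.79) = 0.01512
  benign misconfiguration: 0.365 × (1 − 0.53) × 0.21 × (1 − 0.84) = 0.0057641
Marginal likelihood of the evidence = 0.030835.
P(phishing callback | evidence) = 0.0099508 / 0.030835 ≈ 0.323
P(DDoS probe | evidence) = 0.01512 / 0.030835 ≈ 0.490
P(benign misconfiguration | evidence) = 0.0057641 / 0.030835 ≈ 0.187

0.323, 0.490, 0.187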